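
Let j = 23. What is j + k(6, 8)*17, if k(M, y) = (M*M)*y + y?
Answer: 5055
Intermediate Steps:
k(M, y) = y + y*M**2 (k(M, y) = M**2*y + y = y*M**2 + y = y + y*M**2)
j + k(6, 8)*17 = 23 + (8*(1 + 6**2))*17 = 23 + (8*(1 + 36))*17 = 23 + (8*37)*17 = 23 + 296*17 = 23 + 5032 = 5055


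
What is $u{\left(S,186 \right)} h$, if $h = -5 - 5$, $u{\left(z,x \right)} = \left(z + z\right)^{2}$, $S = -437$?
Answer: $-7638760$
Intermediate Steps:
$u{\left(z,x \right)} = 4 z^{2}$ ($u{\left(z,x \right)} = \left(2 z\right)^{2} = 4 z^{2}$)
$h = -10$ ($h = -5 - 5 = -10$)
$u{\left(S,186 \right)} h = 4 \left(-437\right)^{2} \left(-10\right) = 4 \cdot 190969 \left(-10\right) = 763876 \left(-10\right) = -7638760$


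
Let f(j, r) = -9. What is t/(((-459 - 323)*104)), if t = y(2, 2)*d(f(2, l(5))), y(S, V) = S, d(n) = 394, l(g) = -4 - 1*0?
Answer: -197/20332 ≈ -0.0096892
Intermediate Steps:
l(g) = -4 (l(g) = -4 + 0 = -4)
t = 788 (t = 2*394 = 788)
t/(((-459 - 323)*104)) = 788/(((-459 - 323)*104)) = 788/((-782*104)) = 788/(-81328) = 788*(-1/81328) = -197/20332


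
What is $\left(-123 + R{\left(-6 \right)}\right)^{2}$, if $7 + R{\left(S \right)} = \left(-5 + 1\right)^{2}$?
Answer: $12996$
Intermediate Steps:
$R{\left(S \right)} = 9$ ($R{\left(S \right)} = -7 + \left(-5 + 1\right)^{2} = -7 + \left(-4\right)^{2} = -7 + 16 = 9$)
$\left(-123 + R{\left(-6 \right)}\right)^{2} = \left(-123 + 9\right)^{2} = \left(-114\right)^{2} = 12996$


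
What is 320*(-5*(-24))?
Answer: 38400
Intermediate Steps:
320*(-5*(-24)) = 320*120 = 38400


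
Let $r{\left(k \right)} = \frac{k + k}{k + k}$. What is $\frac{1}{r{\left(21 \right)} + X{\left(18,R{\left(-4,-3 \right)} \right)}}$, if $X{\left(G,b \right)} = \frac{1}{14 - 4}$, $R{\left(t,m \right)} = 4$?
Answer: $\frac{10}{11} \approx 0.90909$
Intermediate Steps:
$X{\left(G,b \right)} = \frac{1}{10}$
$r{\left(k \right)} = 1$ ($r{\left(k \right)} = \frac{2 k}{2 k} = 2 k \frac{1}{2 k} = 1$)
$\frac{1}{r{\left(21 \right)} + X{\left(18,R{\left(-4,-3 \right)} \right)}} = \frac{1}{1 + \frac{1}{10}} = \frac{1}{\frac{11}{10}} = \frac{10}{11}$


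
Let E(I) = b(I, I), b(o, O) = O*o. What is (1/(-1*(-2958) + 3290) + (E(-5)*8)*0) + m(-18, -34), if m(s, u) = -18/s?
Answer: 6249/6248 ≈ 1.0002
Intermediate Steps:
E(I) = I**2 (E(I) = I*I = I**2)
(1/(-1*(-2958) + 3290) + (E(-5)*8)*0) + m(-18, -34) = (1/(-1*(-2958) + 3290) + ((-5)**2*8)*0) - 18/(-18) = (1/(2958 + 3290) + (25*8)*0) - 18*(-1/18) = (1/6248 + 200*0) + 1 = (1/6248 + 0) + 1 = 1/6248 + 1 = 6249/6248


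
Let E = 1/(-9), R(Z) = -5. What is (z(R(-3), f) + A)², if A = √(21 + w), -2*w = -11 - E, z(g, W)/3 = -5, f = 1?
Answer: (45 - √238)²/9 ≈ 97.172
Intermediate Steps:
E = -⅑ ≈ -0.11111
z(g, W) = -15 (z(g, W) = 3*(-5) = -15)
w = 49/9 (w = -(-11 - 1*(-⅑))/2 = -(-11 + ⅑)/2 = -½*(-98/9) = 49/9 ≈ 5.4444)
A = √238/3 (A = √(21 + 49/9) = √(238/9) = √238/3 ≈ 5.1424)
(z(R(-3), f) + A)² = (-15 + √238/3)²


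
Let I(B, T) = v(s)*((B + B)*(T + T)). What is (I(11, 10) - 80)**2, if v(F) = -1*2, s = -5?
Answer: 921600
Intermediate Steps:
v(F) = -2
I(B, T) = -8*B*T (I(B, T) = -2*(B + B)*(T + T) = -2*2*B*2*T = -8*B*T)
(I(11, 10) - 80)**2 = (-8*11*10 - 80)**2 = (-880 - 80)**2 = (-960)**2 = 921600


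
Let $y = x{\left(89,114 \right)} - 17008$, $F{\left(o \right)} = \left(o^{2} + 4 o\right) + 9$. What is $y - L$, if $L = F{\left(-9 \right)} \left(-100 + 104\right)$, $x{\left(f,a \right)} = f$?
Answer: $-17135$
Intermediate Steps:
$F{\left(o \right)} = 9 + o^{2} + 4 o$
$y = -16919$ ($y = 89 - 17008 = -16919$)
$L = 216$ ($L = \left(9 + \left(-9\right)^{2} + 4 \left(-9\right)\right) \left(-100 + 104\right) = \left(9 + 81 - 36\right) 4 = 54 \cdot 4 = 216$)
$y - L = -16919 - 216 = -17135$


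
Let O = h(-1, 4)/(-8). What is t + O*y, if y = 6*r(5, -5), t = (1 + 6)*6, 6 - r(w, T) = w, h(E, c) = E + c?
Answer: 159/4 ≈ 39.750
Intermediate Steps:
r(w, T) = 6 - w
O = -3/8 (O = (-1 + 4)/(-8) = 3*(-1/8) = -3/8 ≈ -0.37500)
t = 42 (t = 7*6 = 42)
y = 6 (y = 6*(6 - 1*5) = 6*(6 - 5) = 6*1 = 6)
t + O*y = 42 - 3/8*6 = 42 - 9/4 = 159/4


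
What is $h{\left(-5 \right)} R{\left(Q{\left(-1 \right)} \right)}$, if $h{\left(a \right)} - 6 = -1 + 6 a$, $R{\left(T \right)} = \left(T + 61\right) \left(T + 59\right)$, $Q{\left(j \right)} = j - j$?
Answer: $-89975$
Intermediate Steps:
$Q{\left(j \right)} = 0$
$R{\left(T \right)} = \left(59 + T\right) \left(61 + T\right)$ ($R{\left(T \right)} = \left(61 + T\right) \left(59 + T\right) = \left(59 + T\right) \left(61 + T\right)$)
$h{\left(a \right)} = 5 + 6 a$ ($h{\left(a \right)} = 6 + \left(-1 + 6 a\right) = 5 + 6 a$)
$h{\left(-5 \right)} R{\left(Q{\left(-1 \right)} \right)} = \left(5 + 6 \left(-5\right)\right) \left(3599 + 0^{2} + 120 \cdot 0\right) = \left(5 - 30\right) \left(3599 + 0 + 0\right) = \left(-25\right) 3599 = -89975$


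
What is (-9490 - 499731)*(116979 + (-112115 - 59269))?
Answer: 27704168505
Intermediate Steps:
(-9490 - 499731)*(116979 + (-112115 - 59269)) = -509221*(116979 - 171384) = -509221*(-54405) = 27704168505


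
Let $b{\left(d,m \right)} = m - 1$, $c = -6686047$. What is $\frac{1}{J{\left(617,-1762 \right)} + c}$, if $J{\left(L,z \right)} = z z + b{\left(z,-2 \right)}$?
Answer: $- \frac{1}{3581406} \approx -2.7922 \cdot 10^{-7}$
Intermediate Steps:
$b{\left(d,m \right)} = -1 + m$ ($b{\left(d,m \right)} = m - 1 = -1 + m$)
$J{\left(L,z \right)} = -3 + z^{2}$ ($J{\left(L,z \right)} = z z - 3 = z^{2} - 3 = -3 + z^{2}$)
$\frac{1}{J{\left(617,-1762 \right)} + c} = \frac{1}{\left(-3 + \left(-1762\right)^{2}\right) - 6686047} = \frac{1}{\left(-3 + 3104644\right) - 6686047} = \frac{1}{3104641 - 6686047} = \frac{1}{-3581406} = - \frac{1}{3581406}$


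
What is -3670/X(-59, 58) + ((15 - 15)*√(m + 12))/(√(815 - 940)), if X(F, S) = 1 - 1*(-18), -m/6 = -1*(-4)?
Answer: -3670/19 ≈ -193.16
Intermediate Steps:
m = -24 (m = -(-6)*(-4) = -6*4 = -24)
X(F, S) = 19 (X(F, S) = 1 + 18 = 19)
-3670/X(-59, 58) + ((15 - 15)*√(m + 12))/(√(815 - 940)) = -3670/19 + ((15 - 15)*√(-24 + 12))/(√(815 - 940)) = -3670*1/19 + (0*√(-12))/(√(-125)) = -3670/19 + (0*(2*I*√3))/((5*I*√5)) = -3670/19 + 0*(-I*√5/25) = -3670/19 + 0 = -3670/19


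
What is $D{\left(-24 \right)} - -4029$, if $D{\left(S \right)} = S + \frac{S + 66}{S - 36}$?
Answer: $\frac{40043}{10} \approx 4004.3$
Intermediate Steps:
$D{\left(S \right)} = S + \frac{66 + S}{-36 + S}$
$D{\left(-24 \right)} - -4029 = \frac{66 + \left(-24\right)^{2} - -840}{-36 - 24} - -4029 = \frac{66 + 576 + 840}{-60} + 4029 = \left(- \frac{1}{60}\right) 1482 + 4029 = - \frac{247}{10} + 4029 = \frac{40043}{10}$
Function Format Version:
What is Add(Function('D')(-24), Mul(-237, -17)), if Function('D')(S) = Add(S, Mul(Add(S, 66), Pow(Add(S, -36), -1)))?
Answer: Rational(40043, 10) ≈ 4004.3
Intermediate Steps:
Function('D')(S) = Add(S, Mul(Pow(Add(-36, S), -1), Add(66, S))) (Function('D')(S) = Add(S, Mul(Add(66, S), Pow(Add(-36, S), -1))) = Add(S, Mul(Pow(Add(-36, S), -1), Add(66, S))))
Add(Function('D')(-24), Mul(-237, -17)) = Add(Mul(Pow(Add(-36, -24), -1), Add(66, Pow(-24, 2), Mul(-35, -24))), Mul(-237, -17)) = Add(Mul(Pow(-60, -1), Add(66, 576, 840)), 4029) = Add(Mul(Rational(-1, 60), 1482), 4029) = Add(Rational(-247, 10), 4029) = Rational(40043, 10)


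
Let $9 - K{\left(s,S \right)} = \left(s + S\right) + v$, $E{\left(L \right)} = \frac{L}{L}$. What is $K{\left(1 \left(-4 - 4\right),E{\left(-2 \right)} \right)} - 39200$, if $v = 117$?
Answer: $-39301$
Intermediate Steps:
$E{\left(L \right)} = 1$
$K{\left(s,S \right)} = -108 - S - s$ ($K{\left(s,S \right)} = 9 - \left(\left(s + S\right) + 117\right) = 9 - \left(\left(S + s\right) + 117\right) = 9 - \left(117 + S + s\right) = -108 - S - s$)
$K{\left(1 \left(-4 - 4\right),E{\left(-2 \right)} \right)} - 39200 = \left(-108 - 1 - 1 \left(-4 - 4\right)\right) - 39200 = \left(-108 - 1 - 1 \left(-8\right)\right) - 39200 = \left(-108 - 1 - -8\right) - 39200 = \left(-108 - 1 + 8\right) - 39200 = -101 - 39200 = -39301$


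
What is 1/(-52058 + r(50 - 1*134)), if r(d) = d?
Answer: -1/52142 ≈ -1.9178e-5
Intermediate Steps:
1/(-52058 + r(50 - 1*134)) = 1/(-52058 + (50 - 1*134)) = 1/(-52058 + (50 - 134)) = 1/(-52058 - 84) = 1/(-52142) = -1/52142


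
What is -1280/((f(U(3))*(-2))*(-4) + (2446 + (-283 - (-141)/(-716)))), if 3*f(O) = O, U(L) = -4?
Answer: -2749440/4622789 ≈ -0.59476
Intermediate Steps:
f(O) = O/3
-1280/((f(U(3))*(-2))*(-4) + (2446 + (-283 - (-141)/(-716)))) = -1280/((((1/3)*(-4))*(-2))*(-4) + (2446 + (-283 - (-141)/(-716)))) = -1280/(-4/3*(-2)*(-4) + (2446 + (-283 - (-141)*(-1)/716))) = -1280/((8/3)*(-4) + (2446 + (-283 - 1*141/716))) = -1280/(-32/3 + (2446 + (-283 - 141/716))) = -1280/(-32/3 + (2446 - 202769/716)) = -1280/(-32/3 + 1548567/716) = -1280/4622789/2148 = -1280*2148/4622789 = -2749440/4622789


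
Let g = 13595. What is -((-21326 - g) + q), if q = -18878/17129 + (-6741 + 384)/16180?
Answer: 9678672404713/277147220 ≈ 34923.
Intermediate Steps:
q = -414335093/277147220 (q = -18878*1/17129 - 6357*1/16180 = -18878/17129 - 6357/16180 = -414335093/277147220 ≈ -1.4950)
-((-21326 - g) + q) = -((-21326 - 1*13595) - 414335093/277147220) = -((-21326 - 13595) - 414335093/277147220) = -(-34921 - 414335093/277147220) = -1*(-9678672404713/277147220) = 9678672404713/277147220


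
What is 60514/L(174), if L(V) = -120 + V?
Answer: 30257/27 ≈ 1120.6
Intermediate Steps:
60514/L(174) = 60514/(-120 + 174) = 60514/54 = 60514*(1/54) = 30257/27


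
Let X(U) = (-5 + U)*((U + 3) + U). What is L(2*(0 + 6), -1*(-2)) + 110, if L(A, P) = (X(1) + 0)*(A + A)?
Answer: -370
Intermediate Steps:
X(U) = (-5 + U)*(3 + 2*U) (X(U) = (-5 + U)*((3 + U) + U) = (-5 + U)*(3 + 2*U))
L(A, P) = -40*A (L(A, P) = ((-15 - 7*1 + 2*1²) + 0)*(A + A) = ((-15 - 7 + 2*1) + 0)*(2*A) = ((-15 - 7 + 2) + 0)*(2*A) = (-20 + 0)*(2*A) = -40*A)
L(2*(0 + 6), -1*(-2)) + 110 = -80*(0 + 6) + 110 = -80*6 + 110 = -40*12 + 110 = -480 + 110 = -370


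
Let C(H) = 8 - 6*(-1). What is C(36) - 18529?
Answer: -18515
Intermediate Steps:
C(H) = 14 (C(H) = 8 + 6 = 14)
C(36) - 18529 = 14 - 18529 = -18515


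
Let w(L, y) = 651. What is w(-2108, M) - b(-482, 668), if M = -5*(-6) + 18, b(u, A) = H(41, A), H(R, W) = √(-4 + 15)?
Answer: 651 - √11 ≈ 647.68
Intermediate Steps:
H(R, W) = √11
b(u, A) = √11
M = 48 (M = 30 + 18 = 48)
w(-2108, M) - b(-482, 668) = 651 - √11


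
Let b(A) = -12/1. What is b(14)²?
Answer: 144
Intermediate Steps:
b(A) = -12 (b(A) = -12*1 = -12)
b(14)² = (-12)² = 144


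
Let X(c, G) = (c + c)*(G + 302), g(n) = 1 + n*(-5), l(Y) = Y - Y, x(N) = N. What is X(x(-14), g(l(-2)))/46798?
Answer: -4242/23399 ≈ -0.18129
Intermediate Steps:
l(Y) = 0
g(n) = 1 - 5*n
X(c, G) = 2*c*(302 + G) (X(c, G) = (2*c)*(302 + G) = 2*c*(302 + G))
X(x(-14), g(l(-2)))/46798 = (2*(-14)*(302 + (1 - 5*0)))/46798 = (2*(-14)*(302 + (1 + 0)))*(1/46798) = (2*(-14)*(302 + 1))*(1/46798) = (2*(-14)*303)*(1/46798) = -8484*1/46798 = -4242/23399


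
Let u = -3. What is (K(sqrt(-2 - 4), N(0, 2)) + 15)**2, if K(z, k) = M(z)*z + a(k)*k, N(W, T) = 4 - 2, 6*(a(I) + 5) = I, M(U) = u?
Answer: (17 - 9*I*sqrt(6))**2/9 ≈ -21.889 - 83.283*I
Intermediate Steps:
M(U) = -3
a(I) = -5 + I/6
N(W, T) = 2
K(z, k) = -3*z + k*(-5 + k/6) (K(z, k) = -3*z + (-5 + k/6)*k = -3*z + k*(-5 + k/6))
(K(sqrt(-2 - 4), N(0, 2)) + 15)**2 = ((-3*sqrt(-2 - 4) + (1/6)*2*(-30 + 2)) + 15)**2 = ((-3*I*sqrt(6) + (1/6)*2*(-28)) + 15)**2 = ((-3*I*sqrt(6) - 28/3) + 15)**2 = ((-28/3 - 3*I*sqrt(6)) + 15)**2 = (17/3 - 3*I*sqrt(6))**2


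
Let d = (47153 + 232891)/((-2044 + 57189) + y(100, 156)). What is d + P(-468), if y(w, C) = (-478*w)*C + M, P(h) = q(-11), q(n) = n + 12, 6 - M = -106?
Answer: 2373833/2467181 ≈ 0.96216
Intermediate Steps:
M = 112 (M = 6 - 1*(-106) = 6 + 106 = 112)
q(n) = 12 + n
P(h) = 1 (P(h) = 12 - 11 = 1)
y(w, C) = 112 - 478*C*w (y(w, C) = (-478*w)*C + 112 = -478*C*w + 112 = 112 - 478*C*w)
d = -93348/2467181 (d = (47153 + 232891)/((-2044 + 57189) + (112 - 478*156*100)) = 280044/(55145 + (112 - 7456800)) = 280044/(55145 - 7456688) = 280044/(-7401543) = 280044*(-1/7401543) = -93348/2467181 ≈ -0.037836)
d + P(-468) = -93348/2467181 + 1 = 2373833/2467181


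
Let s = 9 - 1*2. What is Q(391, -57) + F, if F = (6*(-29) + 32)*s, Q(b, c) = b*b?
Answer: 151887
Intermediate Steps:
Q(b, c) = b**2
s = 7 (s = 9 - 2 = 7)
F = -994 (F = (6*(-29) + 32)*7 = (-174 + 32)*7 = -142*7 = -994)
Q(391, -57) + F = 391**2 - 994 = 152881 - 994 = 151887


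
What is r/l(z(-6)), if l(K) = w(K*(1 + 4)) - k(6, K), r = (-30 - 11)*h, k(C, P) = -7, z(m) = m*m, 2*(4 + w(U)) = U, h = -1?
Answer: 41/93 ≈ 0.44086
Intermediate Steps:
w(U) = -4 + U/2
z(m) = m**2
r = 41 (r = (-30 - 11)*(-1) = -41*(-1) = 41)
l(K) = 3 + 5*K/2 (l(K) = (-4 + (K*(1 + 4))/2) - 1*(-7) = (-4 + (K*5)/2) + 7 = (-4 + (5*K)/2) + 7 = (-4 + 5*K/2) + 7 = 3 + 5*K/2)
r/l(z(-6)) = 41/(3 + (5/2)*(-6)**2) = 41/(3 + (5/2)*36) = 41/(3 + 90) = 41/93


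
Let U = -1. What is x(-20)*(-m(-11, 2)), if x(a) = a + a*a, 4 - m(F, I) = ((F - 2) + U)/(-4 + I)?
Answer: 1140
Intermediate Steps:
m(F, I) = 4 - (-3 + F)/(-4 + I) (m(F, I) = 4 - ((F - 2) - 1)/(-4 + I) = 4 - ((-2 + F) - 1)/(-4 + I) = 4 - (-3 + F)/(-4 + I))
x(a) = a + a²
x(-20)*(-m(-11, 2)) = (-20*(1 - 20))*(-(-13 - 1*(-11) + 4*2)/(-4 + 2)) = (-20*(-19))*(-(-13 + 11 + 8)/(-2)) = 380*(-(-1)*6/2) = 380*(-1*(-3)) = 380*3 = 1140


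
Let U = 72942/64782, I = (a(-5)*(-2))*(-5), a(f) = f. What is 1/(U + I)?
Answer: -10797/527693 ≈ -0.020461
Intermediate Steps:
I = -50 (I = -5*(-2)*(-5) = 10*(-5) = -50)
U = 12157/10797 (U = 72942*(1/64782) = 12157/10797 ≈ 1.1260)
1/(U + I) = 1/(12157/10797 - 50) = 1/(-527693/10797) = -10797/527693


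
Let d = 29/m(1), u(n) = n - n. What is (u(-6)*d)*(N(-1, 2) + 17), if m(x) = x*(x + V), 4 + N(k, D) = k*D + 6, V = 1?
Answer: 0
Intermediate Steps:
N(k, D) = 2 + D*k (N(k, D) = -4 + (k*D + 6) = -4 + (D*k + 6) = -4 + (6 + D*k) = 2 + D*k)
u(n) = 0
m(x) = x*(1 + x) (m(x) = x*(x + 1) = x*(1 + x))
d = 29/2 (d = 29/((1*(1 + 1))) = 29/((1*2)) = 29/2 ≈ 14.500)
(u(-6)*d)*(N(-1, 2) + 17) = (0*(29/2))*((2 + 2*(-1)) + 17) = 0*((2 - 2) + 17) = 0*(0 + 17) = 0*17 = 0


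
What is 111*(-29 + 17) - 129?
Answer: -1461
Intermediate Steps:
111*(-29 + 17) - 129 = 111*(-12) - 129 = -1332 - 129 = -1461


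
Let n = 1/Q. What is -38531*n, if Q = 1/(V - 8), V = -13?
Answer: 809151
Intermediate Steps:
Q = -1/21 (Q = 1/(-13 - 8) = 1/(-21) = -1/21 ≈ -0.047619)
n = -21 (n = 1/(-1/21) = -21)
-38531*n = -38531*(-21) = 809151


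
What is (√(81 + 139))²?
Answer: 220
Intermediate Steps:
(√(81 + 139))² = (√220)² = (2*√55)² = 220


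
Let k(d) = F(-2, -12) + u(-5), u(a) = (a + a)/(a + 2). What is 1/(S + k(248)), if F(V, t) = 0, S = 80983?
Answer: 3/242959 ≈ 1.2348e-5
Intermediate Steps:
u(a) = 2*a/(2 + a) (u(a) = (2*a)/(2 + a) = 2*a/(2 + a))
k(d) = 10/3 (k(d) = 0 + 2*(-5)/(2 - 5) = 0 + 2*(-5)/(-3) = 0 + 2*(-5)*(-⅓) = 0 + 10/3 = 10/3)
1/(S + k(248)) = 1/(80983 + 10/3) = 1/(242959/3) = 3/242959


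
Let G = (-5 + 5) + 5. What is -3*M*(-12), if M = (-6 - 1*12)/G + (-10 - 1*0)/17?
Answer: -12816/85 ≈ -150.78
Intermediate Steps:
G = 5 (G = 0 + 5 = 5)
M = -356/85 (M = (-6 - 1*12)/5 + (-10 - 1*0)/17 = (-6 - 12)*(1/5) + (-10 + 0)*(1/17) = -18*1/5 - 10*1/17 = -18/5 - 10/17 = -356/85 ≈ -4.1882)
-3*M*(-12) = -3*(-356/85)*(-12) = (1068/85)*(-12) = -12816/85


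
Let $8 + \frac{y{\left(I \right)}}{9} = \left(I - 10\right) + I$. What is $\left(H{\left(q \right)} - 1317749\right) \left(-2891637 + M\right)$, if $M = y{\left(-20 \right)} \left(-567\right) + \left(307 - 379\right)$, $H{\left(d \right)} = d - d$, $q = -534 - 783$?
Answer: $3420527200515$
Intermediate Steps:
$y{\left(I \right)} = -162 + 18 I$ ($y{\left(I \right)} = -72 + 9 \left(\left(I - 10\right) + I\right) = -72 + 9 \left(\left(-10 + I\right) + I\right) = -72 + 9 \left(-10 + 2 I\right) = -72 + \left(-90 + 18 I\right) = -162 + 18 I$)
$q = -1317$ ($q = -534 - 783 = -1317$)
$H{\left(d \right)} = 0$
$M = 295902$ ($M = \left(-162 + 18 \left(-20\right)\right) \left(-567\right) + \left(307 - 379\right) = \left(-162 - 360\right) \left(-567\right) - 72 = \left(-522\right) \left(-567\right) - 72 = 295974 - 72 = 295902$)
$\left(H{\left(q \right)} - 1317749\right) \left(-2891637 + M\right) = \left(0 - 1317749\right) \left(-2891637 + 295902\right) = \left(-1317749\right) \left(-2595735\right) = 3420527200515$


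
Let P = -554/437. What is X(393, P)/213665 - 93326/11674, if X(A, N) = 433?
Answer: -9967722474/1247162605 ≈ -7.9923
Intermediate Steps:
P = -554/437 (P = -554*1/437 = -554/437 ≈ -1.2677)
X(393, P)/213665 - 93326/11674 = 433/213665 - 93326/11674 = 433*(1/213665) - 93326*1/11674 = 433/213665 - 46663/5837 = -9967722474/1247162605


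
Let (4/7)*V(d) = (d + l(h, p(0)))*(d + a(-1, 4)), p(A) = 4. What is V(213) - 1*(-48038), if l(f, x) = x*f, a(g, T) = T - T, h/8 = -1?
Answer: 462023/4 ≈ 1.1551e+5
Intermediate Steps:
h = -8 (h = 8*(-1) = -8)
a(g, T) = 0
l(f, x) = f*x
V(d) = 7*d*(-32 + d)/4 (V(d) = 7*((d - 8*4)*(d + 0))/4 = 7*((d - 32)*d)/4 = 7*((-32 + d)*d)/4 = 7*(d*(-32 + d))/4 = 7*d*(-32 + d)/4)
V(213) - 1*(-48038) = (7/4)*213*(-32 + 213) - 1*(-48038) = (7/4)*213*181 + 48038 = 269871/4 + 48038 = 462023/4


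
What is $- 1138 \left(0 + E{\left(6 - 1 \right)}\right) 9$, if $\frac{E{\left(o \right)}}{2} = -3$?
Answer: $61452$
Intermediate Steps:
$E{\left(o \right)} = -6$ ($E{\left(o \right)} = 2 \left(-3\right) = -6$)
$- 1138 \left(0 + E{\left(6 - 1 \right)}\right) 9 = - 1138 \left(0 - 6\right) 9 = - 1138 \left(\left(-6\right) 9\right) = \left(-1138\right) \left(-54\right) = 61452$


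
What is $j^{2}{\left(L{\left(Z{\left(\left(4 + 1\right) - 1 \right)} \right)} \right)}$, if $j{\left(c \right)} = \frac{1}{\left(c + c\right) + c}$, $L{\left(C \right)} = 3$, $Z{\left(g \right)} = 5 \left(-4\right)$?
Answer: $\frac{1}{81} \approx 0.012346$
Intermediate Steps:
$Z{\left(g \right)} = -20$
$j{\left(c \right)} = \frac{1}{3 c}$ ($j{\left(c \right)} = \frac{1}{2 c + c} = \frac{1}{3 c}$)
$j^{2}{\left(L{\left(Z{\left(\left(4 + 1\right) - 1 \right)} \right)} \right)} = \left(\frac{1}{3 \cdot 3}\right)^{2} = \left(\frac{1}{3} \cdot \frac{1}{3}\right)^{2} = \left(\frac{1}{9}\right)^{2} = \frac{1}{81}$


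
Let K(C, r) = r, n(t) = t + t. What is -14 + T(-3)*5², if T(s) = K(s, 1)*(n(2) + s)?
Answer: 11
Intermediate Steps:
n(t) = 2*t
T(s) = 4 + s (T(s) = 1*(2*2 + s) = 1*(4 + s) = 4 + s)
-14 + T(-3)*5² = -14 + (4 - 3)*5² = -14 + 1*25 = -14 + 25 = 11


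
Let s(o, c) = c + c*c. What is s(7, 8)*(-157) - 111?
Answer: -11415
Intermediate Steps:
s(o, c) = c + c²
s(7, 8)*(-157) - 111 = (8*(1 + 8))*(-157) - 111 = (8*9)*(-157) - 111 = 72*(-157) - 111 = -11304 - 111 = -11415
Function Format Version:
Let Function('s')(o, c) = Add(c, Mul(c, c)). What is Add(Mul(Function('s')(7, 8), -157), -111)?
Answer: -11415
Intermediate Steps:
Function('s')(o, c) = Add(c, Pow(c, 2))
Add(Mul(Function('s')(7, 8), -157), -111) = Add(Mul(Mul(8, Add(1, 8)), -157), -111) = Add(Mul(Mul(8, 9), -157), -111) = Add(Mul(72, -157), -111) = Add(-11304, -111) = -11415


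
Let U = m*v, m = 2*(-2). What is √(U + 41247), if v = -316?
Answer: √42511 ≈ 206.18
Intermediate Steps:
m = -4
U = 1264 (U = -4*(-316) = 1264)
√(U + 41247) = √(1264 + 41247) = √42511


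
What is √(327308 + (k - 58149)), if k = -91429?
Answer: √177730 ≈ 421.58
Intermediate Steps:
√(327308 + (k - 58149)) = √(327308 + (-91429 - 58149)) = √(327308 - 149578) = √177730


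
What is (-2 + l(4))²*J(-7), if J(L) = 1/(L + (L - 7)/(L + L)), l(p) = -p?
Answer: -6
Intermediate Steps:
J(L) = 1/(L + (-7 + L)/(2*L)) (J(L) = 1/(L + (-7 + L)/((2*L))) = 1/(L + (-7 + L)*(1/(2*L))) = 1/(L + (-7 + L)/(2*L)))
(-2 + l(4))²*J(-7) = (-2 - 1*4)²*(2*(-7)/(-7 - 7 + 2*(-7)²)) = (-2 - 4)²*(2*(-7)/(-7 - 7 + 2*49)) = (-6)²*(2*(-7)/(-7 - 7 + 98)) = 36*(2*(-7)/84) = 36*(2*(-7)*(1/84)) = 36*(-⅙) = -6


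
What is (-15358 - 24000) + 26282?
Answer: -13076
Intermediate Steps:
(-15358 - 24000) + 26282 = -39358 + 26282 = -13076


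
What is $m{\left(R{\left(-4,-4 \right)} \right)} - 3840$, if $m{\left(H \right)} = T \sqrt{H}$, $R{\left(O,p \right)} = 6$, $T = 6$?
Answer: $-3840 + 6 \sqrt{6} \approx -3825.3$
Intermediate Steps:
$m{\left(H \right)} = 6 \sqrt{H}$
$m{\left(R{\left(-4,-4 \right)} \right)} - 3840 = 6 \sqrt{6} - 3840 = -3840 + 6 \sqrt{6}$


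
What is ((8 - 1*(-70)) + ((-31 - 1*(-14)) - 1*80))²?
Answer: 361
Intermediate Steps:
((8 - 1*(-70)) + ((-31 - 1*(-14)) - 1*80))² = ((8 + 70) + ((-31 + 14) - 80))² = (78 + (-17 - 80))² = (78 - 97)² = (-19)² = 361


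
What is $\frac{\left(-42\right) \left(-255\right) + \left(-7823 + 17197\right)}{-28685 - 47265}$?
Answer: $- \frac{10042}{37975} \approx -0.26444$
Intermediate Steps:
$\frac{\left(-42\right) \left(-255\right) + \left(-7823 + 17197\right)}{-28685 - 47265} = \frac{10710 + 9374}{-75950} = 20084 \left(- \frac{1}{75950}\right) = - \frac{10042}{37975}$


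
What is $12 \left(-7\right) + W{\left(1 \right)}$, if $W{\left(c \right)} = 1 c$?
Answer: $-83$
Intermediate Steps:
$W{\left(c \right)} = c$
$12 \left(-7\right) + W{\left(1 \right)} = 12 \left(-7\right) + 1 = -84 + 1 = -83$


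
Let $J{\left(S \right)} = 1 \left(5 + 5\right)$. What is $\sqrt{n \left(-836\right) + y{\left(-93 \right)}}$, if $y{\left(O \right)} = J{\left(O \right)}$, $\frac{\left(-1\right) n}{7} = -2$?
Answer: $i \sqrt{11694} \approx 108.14 i$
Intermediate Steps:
$n = 14$ ($n = \left(-7\right) \left(-2\right) = 14$)
$J{\left(S \right)} = 10$ ($J{\left(S \right)} = 1 \cdot 10 = 10$)
$y{\left(O \right)} = 10$
$\sqrt{n \left(-836\right) + y{\left(-93 \right)}} = \sqrt{14 \left(-836\right) + 10} = \sqrt{-11704 + 10} = \sqrt{-11694} = i \sqrt{11694}$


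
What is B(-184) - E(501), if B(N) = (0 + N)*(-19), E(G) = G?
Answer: 2995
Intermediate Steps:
B(N) = -19*N (B(N) = N*(-19) = -19*N)
B(-184) - E(501) = -19*(-184) - 1*501 = 3496 - 501 = 2995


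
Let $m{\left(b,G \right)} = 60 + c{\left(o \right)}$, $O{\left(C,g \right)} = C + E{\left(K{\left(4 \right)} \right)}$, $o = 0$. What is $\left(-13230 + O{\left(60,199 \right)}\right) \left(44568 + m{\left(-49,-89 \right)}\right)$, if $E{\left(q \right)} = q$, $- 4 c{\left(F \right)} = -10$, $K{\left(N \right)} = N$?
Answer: $-587605163$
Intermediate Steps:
$c{\left(F \right)} = \frac{5}{2}$ ($c{\left(F \right)} = \left(- \frac{1}{4}\right) \left(-10\right) = \frac{5}{2}$)
$O{\left(C,g \right)} = 4 + C$ ($O{\left(C,g \right)} = C + 4 = 4 + C$)
$m{\left(b,G \right)} = \frac{125}{2}$ ($m{\left(b,G \right)} = 60 + \frac{5}{2} = \frac{125}{2}$)
$\left(-13230 + O{\left(60,199 \right)}\right) \left(44568 + m{\left(-49,-89 \right)}\right) = \left(-13230 + \left(4 + 60\right)\right) \left(44568 + \frac{125}{2}\right) = \left(-13230 + 64\right) \frac{89261}{2} = \left(-13166\right) \frac{89261}{2} = -587605163$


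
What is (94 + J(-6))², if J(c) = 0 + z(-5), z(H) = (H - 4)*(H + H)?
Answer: 33856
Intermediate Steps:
z(H) = 2*H*(-4 + H) (z(H) = (-4 + H)*(2*H) = 2*H*(-4 + H))
J(c) = 90 (J(c) = 0 + 2*(-5)*(-4 - 5) = 0 + 2*(-5)*(-9) = 0 + 90 = 90)
(94 + J(-6))² = (94 + 90)² = 184² = 33856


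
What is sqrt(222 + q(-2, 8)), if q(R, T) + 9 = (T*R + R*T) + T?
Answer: 3*sqrt(21) ≈ 13.748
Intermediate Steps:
q(R, T) = -9 + T + 2*R*T (q(R, T) = -9 + ((T*R + R*T) + T) = -9 + ((R*T + R*T) + T) = -9 + (2*R*T + T) = -9 + (T + 2*R*T) = -9 + T + 2*R*T)
sqrt(222 + q(-2, 8)) = sqrt(222 + (-9 + 8 + 2*(-2)*8)) = sqrt(222 + (-9 + 8 - 32)) = sqrt(222 - 33) = sqrt(189) = 3*sqrt(21)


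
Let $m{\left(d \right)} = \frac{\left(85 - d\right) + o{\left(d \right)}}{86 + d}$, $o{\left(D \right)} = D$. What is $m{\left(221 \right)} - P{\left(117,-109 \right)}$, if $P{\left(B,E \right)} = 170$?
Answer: $- \frac{52105}{307} \approx -169.72$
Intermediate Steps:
$m{\left(d \right)} = \frac{85}{86 + d}$ ($m{\left(d \right)} = \frac{\left(85 - d\right) + d}{86 + d} = \frac{85}{86 + d}$)
$m{\left(221 \right)} - P{\left(117,-109 \right)} = \frac{85}{86 + 221} - 170 = \frac{85}{307} - 170 = - \frac{52105}{307}$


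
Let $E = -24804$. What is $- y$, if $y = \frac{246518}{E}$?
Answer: $\frac{123259}{12402} \approx 9.9386$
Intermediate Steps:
$y = - \frac{123259}{12402}$ ($y = \frac{246518}{-24804} = 246518 \left(- \frac{1}{24804}\right) = - \frac{123259}{12402} \approx -9.9386$)
$- y = \left(-1\right) \left(- \frac{123259}{12402}\right) = \frac{123259}{12402}$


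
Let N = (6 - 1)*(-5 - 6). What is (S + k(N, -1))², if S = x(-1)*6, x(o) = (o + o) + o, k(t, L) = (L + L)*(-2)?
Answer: 196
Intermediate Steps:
N = -55 (N = 5*(-11) = -55)
k(t, L) = -4*L (k(t, L) = (2*L)*(-2) = -4*L)
x(o) = 3*o (x(o) = 2*o + o = 3*o)
S = -18 (S = (3*(-1))*6 = -3*6 = -18)
(S + k(N, -1))² = (-18 - 4*(-1))² = (-18 + 4)² = (-14)² = 196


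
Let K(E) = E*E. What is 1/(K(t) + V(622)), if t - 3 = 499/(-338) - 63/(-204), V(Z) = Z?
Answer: 132066064/82588573289 ≈ 0.0015991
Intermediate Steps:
t = 21059/11492 (t = 3 + (499/(-338) - 63/(-204)) = 3 + (499*(-1/338) - 63*(-1/204)) = 3 + (-499/338 + 21/68) = 3 - 13417/11492 = 21059/11492 ≈ 1.8325)
K(E) = E²
1/(K(t) + V(622)) = 1/((21059/11492)² + 622) = 1/(443481481/132066064 + 622) = 1/(82588573289/132066064) = 132066064/82588573289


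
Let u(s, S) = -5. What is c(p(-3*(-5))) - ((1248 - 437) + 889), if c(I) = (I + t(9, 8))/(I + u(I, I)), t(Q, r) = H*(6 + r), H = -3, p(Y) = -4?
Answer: -15254/9 ≈ -1694.9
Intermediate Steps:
t(Q, r) = -18 - 3*r (t(Q, r) = -3*(6 + r) = -18 - 3*r)
c(I) = (-42 + I)/(-5 + I) (c(I) = (I + (-18 - 3*8))/(I - 5) = (I + (-18 - 24))/(-5 + I) = (I - 42)/(-5 + I) = (-42 + I)/(-5 + I))
c(p(-3*(-5))) - ((1248 - 437) + 889) = (-42 - 4)/(-5 - 4) - ((1248 - 437) + 889) = -46/(-9) - (811 + 889) = -1/9*(-46) - 1*1700 = 46/9 - 1700 = -15254/9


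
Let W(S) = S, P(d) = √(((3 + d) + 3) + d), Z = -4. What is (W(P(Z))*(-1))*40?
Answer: -40*I*√2 ≈ -56.569*I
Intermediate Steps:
P(d) = √(6 + 2*d) (P(d) = √((6 + d) + d) = √(6 + 2*d))
(W(P(Z))*(-1))*40 = (√(6 + 2*(-4))*(-1))*40 = (√(6 - 8)*(-1))*40 = (√(-2)*(-1))*40 = ((I*√2)*(-1))*40 = -I*√2*40 = -40*I*√2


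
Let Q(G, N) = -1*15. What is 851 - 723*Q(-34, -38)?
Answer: 11696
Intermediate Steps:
Q(G, N) = -15
851 - 723*Q(-34, -38) = 851 - 723*(-15) = 851 + 10845 = 11696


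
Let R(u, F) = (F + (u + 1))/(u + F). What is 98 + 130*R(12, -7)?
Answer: 254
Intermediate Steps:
R(u, F) = (1 + F + u)/(F + u) (R(u, F) = (F + (1 + u))/(F + u) = (1 + F + u)/(F + u))
98 + 130*R(12, -7) = 98 + 130*((1 - 7 + 12)/(-7 + 12)) = 98 + 130*(6/5) = 98 + 156 = 254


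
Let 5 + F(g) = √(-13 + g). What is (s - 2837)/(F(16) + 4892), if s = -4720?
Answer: -12310353/7960922 + 2519*√3/7960922 ≈ -1.5458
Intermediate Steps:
F(g) = -5 + √(-13 + g)
(s - 2837)/(F(16) + 4892) = (-4720 - 2837)/((-5 + √(-13 + 16)) + 4892) = -7557/((-5 + √3) + 4892) = -7557/(4887 + √3)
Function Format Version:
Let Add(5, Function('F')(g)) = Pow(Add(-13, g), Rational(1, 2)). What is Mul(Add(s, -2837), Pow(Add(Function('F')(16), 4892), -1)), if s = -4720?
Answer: Add(Rational(-12310353, 7960922), Mul(Rational(2519, 7960922), Pow(3, Rational(1, 2)))) ≈ -1.5458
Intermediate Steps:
Function('F')(g) = Add(-5, Pow(Add(-13, g), Rational(1, 2)))
Mul(Add(s, -2837), Pow(Add(Function('F')(16), 4892), -1)) = Mul(Add(-4720, -2837), Pow(Add(Add(-5, Pow(Add(-13, 16), Rational(1, 2))), 4892), -1)) = Mul(-7557, Pow(Add(Add(-5, Pow(3, Rational(1, 2))), 4892), -1)) = Mul(-7557, Pow(Add(4887, Pow(3, Rational(1, 2))), -1))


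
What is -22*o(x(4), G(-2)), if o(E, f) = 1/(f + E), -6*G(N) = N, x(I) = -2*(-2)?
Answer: -66/13 ≈ -5.0769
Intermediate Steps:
x(I) = 4
G(N) = -N/6
o(E, f) = 1/(E + f)
-22*o(x(4), G(-2)) = -22/(4 - ⅙*(-2)) = -22/(4 + ⅓) = -22/13/3 = -22*3/13 = -66/13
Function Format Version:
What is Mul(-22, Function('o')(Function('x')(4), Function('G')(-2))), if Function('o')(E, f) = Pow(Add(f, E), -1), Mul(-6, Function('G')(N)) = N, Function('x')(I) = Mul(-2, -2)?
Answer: Rational(-66, 13) ≈ -5.0769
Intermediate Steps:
Function('x')(I) = 4
Function('G')(N) = Mul(Rational(-1, 6), N)
Function('o')(E, f) = Pow(Add(E, f), -1)
Mul(-22, Function('o')(Function('x')(4), Function('G')(-2))) = Mul(-22, Pow(Add(4, Mul(Rational(-1, 6), -2)), -1)) = Mul(-22, Pow(Add(4, Rational(1, 3)), -1)) = Mul(-22, Pow(Rational(13, 3), -1)) = Mul(-22, Rational(3, 13)) = Rational(-66, 13)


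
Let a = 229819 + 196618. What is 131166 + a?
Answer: 557603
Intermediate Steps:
a = 426437
131166 + a = 131166 + 426437 = 557603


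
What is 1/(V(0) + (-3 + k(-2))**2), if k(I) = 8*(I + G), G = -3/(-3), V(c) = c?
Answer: 1/121 ≈ 0.0082645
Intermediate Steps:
G = 1 (G = -3*(-1/3) = 1)
k(I) = 8 + 8*I (k(I) = 8*(I + 1) = 8*(1 + I) = 8 + 8*I)
1/(V(0) + (-3 + k(-2))**2) = 1/(0 + (-3 + (8 + 8*(-2)))**2) = 1/(0 + (-3 + (8 - 16))**2) = 1/(0 + (-3 - 8)**2) = 1/(0 + (-11)**2) = 1/(0 + 121) = 1/121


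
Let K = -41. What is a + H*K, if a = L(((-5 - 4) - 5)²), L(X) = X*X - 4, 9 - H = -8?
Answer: 37715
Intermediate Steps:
H = 17 (H = 9 - 1*(-8) = 9 + 8 = 17)
L(X) = -4 + X² (L(X) = X² - 4 = -4 + X²)
a = 38412 (a = -4 + (((-5 - 4) - 5)²)² = -4 + ((-9 - 5)²)² = -4 + ((-14)²)² = -4 + 196² = -4 + 38416 = 38412)
a + H*K = 38412 + 17*(-41) = 38412 - 697 = 37715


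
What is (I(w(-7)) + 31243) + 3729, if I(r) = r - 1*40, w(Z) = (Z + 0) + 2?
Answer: 34927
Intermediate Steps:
w(Z) = 2 + Z (w(Z) = Z + 2 = 2 + Z)
I(r) = -40 + r (I(r) = r - 40 = -40 + r)
(I(w(-7)) + 31243) + 3729 = ((-40 + (2 - 7)) + 31243) + 3729 = ((-40 - 5) + 31243) + 3729 = (-45 + 31243) + 3729 = 31198 + 3729 = 34927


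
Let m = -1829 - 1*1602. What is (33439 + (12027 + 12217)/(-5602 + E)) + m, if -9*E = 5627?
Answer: 152870924/5095 ≈ 30004.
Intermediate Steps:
E = -5627/9 (E = -⅑*5627 = -5627/9 ≈ -625.22)
m = -3431 (m = -1829 - 1602 = -3431)
(33439 + (12027 + 12217)/(-5602 + E)) + m = (33439 + (12027 + 12217)/(-5602 - 5627/9)) - 3431 = (33439 + 24244/(-56045/9)) - 3431 = (33439 + 24244*(-9/56045)) - 3431 = (33439 - 19836/5095) - 3431 = 170351869/5095 - 3431 = 152870924/5095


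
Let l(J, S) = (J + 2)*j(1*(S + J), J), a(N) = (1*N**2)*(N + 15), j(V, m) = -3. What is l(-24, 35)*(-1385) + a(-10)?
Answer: -90910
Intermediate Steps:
a(N) = N**2*(15 + N)
l(J, S) = -6 - 3*J (l(J, S) = (J + 2)*(-3) = (2 + J)*(-3) = -6 - 3*J)
l(-24, 35)*(-1385) + a(-10) = (-6 - 3*(-24))*(-1385) + (-10)**2*(15 - 10) = (-6 + 72)*(-1385) + 100*5 = 66*(-1385) + 500 = -91410 + 500 = -90910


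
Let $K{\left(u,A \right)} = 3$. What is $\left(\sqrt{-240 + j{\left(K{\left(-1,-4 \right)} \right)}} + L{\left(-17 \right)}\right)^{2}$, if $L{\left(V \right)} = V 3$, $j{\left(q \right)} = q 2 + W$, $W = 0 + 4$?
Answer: $\left(51 - i \sqrt{230}\right)^{2} \approx 2371.0 - 1546.9 i$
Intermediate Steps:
$W = 4$
$j{\left(q \right)} = 4 + 2 q$ ($j{\left(q \right)} = q 2 + 4 = 2 q + 4 = 4 + 2 q$)
$L{\left(V \right)} = 3 V$
$\left(\sqrt{-240 + j{\left(K{\left(-1,-4 \right)} \right)}} + L{\left(-17 \right)}\right)^{2} = \left(\sqrt{-240 + \left(4 + 2 \cdot 3\right)} + 3 \left(-17\right)\right)^{2} = \left(\sqrt{-240 + \left(4 + 6\right)} - 51\right)^{2} = \left(\sqrt{-240 + 10} - 51\right)^{2} = \left(\sqrt{-230} - 51\right)^{2} = \left(i \sqrt{230} - 51\right)^{2} = \left(-51 + i \sqrt{230}\right)^{2}$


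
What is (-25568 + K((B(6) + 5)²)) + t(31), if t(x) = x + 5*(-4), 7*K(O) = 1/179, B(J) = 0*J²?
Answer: -32022920/1253 ≈ -25557.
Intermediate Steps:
B(J) = 0
K(O) = 1/1253 (K(O) = (⅐)/179 = (⅐)*(1/179) = 1/1253)
t(x) = -20 + x (t(x) = x - 20 = -20 + x)
(-25568 + K((B(6) + 5)²)) + t(31) = (-25568 + 1/1253) + (-20 + 31) = -32036703/1253 + 11 = -32022920/1253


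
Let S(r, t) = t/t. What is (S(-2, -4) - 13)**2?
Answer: 144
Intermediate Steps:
S(r, t) = 1
(S(-2, -4) - 13)**2 = (1 - 13)**2 = (-12)**2 = 144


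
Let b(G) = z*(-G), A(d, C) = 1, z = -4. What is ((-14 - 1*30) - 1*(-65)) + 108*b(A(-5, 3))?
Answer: 453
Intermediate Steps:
b(G) = 4*G (b(G) = -(-4)*G = 4*G)
((-14 - 1*30) - 1*(-65)) + 108*b(A(-5, 3)) = ((-14 - 1*30) - 1*(-65)) + 108*(4*1) = ((-14 - 30) + 65) + 108*4 = (-44 + 65) + 432 = 21 + 432 = 453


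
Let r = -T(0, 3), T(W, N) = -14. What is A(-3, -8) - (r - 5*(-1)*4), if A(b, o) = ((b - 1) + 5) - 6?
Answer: -39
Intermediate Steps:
A(b, o) = -2 + b (A(b, o) = ((-1 + b) + 5) - 6 = (4 + b) - 6 = -2 + b)
r = 14 (r = -1*(-14) = 14)
A(-3, -8) - (r - 5*(-1)*4) = (-2 - 3) - (14 - 5*(-1)*4) = -5 - (14 - (-5)*4) = -5 - (14 - 1*(-20)) = -5 - (14 + 20) = -5 - 1*34 = -5 - 34 = -39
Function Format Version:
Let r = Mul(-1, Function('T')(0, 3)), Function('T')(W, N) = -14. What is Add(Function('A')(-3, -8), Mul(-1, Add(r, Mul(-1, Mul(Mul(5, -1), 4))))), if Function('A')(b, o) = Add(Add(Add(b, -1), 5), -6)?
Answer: -39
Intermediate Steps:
Function('A')(b, o) = Add(-2, b) (Function('A')(b, o) = Add(Add(Add(-1, b), 5), -6) = Add(Add(4, b), -6) = Add(-2, b))
r = 14 (r = Mul(-1, -14) = 14)
Add(Function('A')(-3, -8), Mul(-1, Add(r, Mul(-1, Mul(Mul(5, -1), 4))))) = Add(Add(-2, -3), Mul(-1, Add(14, Mul(-1, Mul(Mul(5, -1), 4))))) = Add(-5, Mul(-1, Add(14, Mul(-1, Mul(-5, 4))))) = Add(-5, Mul(-1, Add(14, Mul(-1, -20)))) = Add(-5, Mul(-1, Add(14, 20))) = Add(-5, Mul(-1, 34)) = Add(-5, -34) = -39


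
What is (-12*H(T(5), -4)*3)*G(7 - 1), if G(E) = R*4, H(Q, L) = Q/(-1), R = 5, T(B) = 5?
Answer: 3600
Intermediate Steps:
H(Q, L) = -Q (H(Q, L) = Q*(-1) = -Q)
G(E) = 20 (G(E) = 5*4 = 20)
(-12*H(T(5), -4)*3)*G(7 - 1) = (-(-12)*5*3)*20 = (-12*(-5)*3)*20 = (60*3)*20 = 180*20 = 3600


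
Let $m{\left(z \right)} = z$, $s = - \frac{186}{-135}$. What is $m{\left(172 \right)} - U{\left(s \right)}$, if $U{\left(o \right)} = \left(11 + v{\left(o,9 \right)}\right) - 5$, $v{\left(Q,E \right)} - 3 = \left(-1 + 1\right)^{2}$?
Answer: $163$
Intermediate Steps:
$s = \frac{62}{45}$ ($s = \left(-186\right) \left(- \frac{1}{135}\right) = \frac{62}{45} \approx 1.3778$)
$v{\left(Q,E \right)} = 3$ ($v{\left(Q,E \right)} = 3 + \left(-1 + 1\right)^{2} = 3 + 0^{2} = 3 + 0 = 3$)
$U{\left(o \right)} = 9$ ($U{\left(o \right)} = \left(11 + 3\right) - 5 = 14 - 5 = 9$)
$m{\left(172 \right)} - U{\left(s \right)} = 172 - 9 = 163$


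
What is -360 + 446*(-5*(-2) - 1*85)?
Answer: -33810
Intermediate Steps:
-360 + 446*(-5*(-2) - 1*85) = -360 + 446*(10 - 85) = -360 + 446*(-75) = -360 - 33450 = -33810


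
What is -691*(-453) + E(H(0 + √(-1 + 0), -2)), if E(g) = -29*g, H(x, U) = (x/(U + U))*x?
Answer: 1252063/4 ≈ 3.1302e+5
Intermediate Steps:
H(x, U) = x²/(2*U) (H(x, U) = (x/((2*U)))*x = (x*(1/(2*U)))*x = (x/(2*U))*x = x²/(2*U))
-691*(-453) + E(H(0 + √(-1 + 0), -2)) = -691*(-453) - 29*(0 + √(-1 + 0))²/(2*(-2)) = 313023 - 29*(-1)*(0 + √(-1))²/(2*2) = 313023 - 29*(-1)*(0 + I)²/(2*2) = 313023 - 29*(-1)*I²/(2*2) = 313023 - 29*(-1)*(-1)/(2*2) = 313023 - 29*¼ = 313023 - 29/4 = 1252063/4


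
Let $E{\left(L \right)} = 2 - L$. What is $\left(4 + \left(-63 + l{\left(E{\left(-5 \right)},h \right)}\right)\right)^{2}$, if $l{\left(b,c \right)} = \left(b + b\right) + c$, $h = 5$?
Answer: $1600$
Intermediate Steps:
$l{\left(b,c \right)} = c + 2 b$ ($l{\left(b,c \right)} = 2 b + c = c + 2 b$)
$\left(4 + \left(-63 + l{\left(E{\left(-5 \right)},h \right)}\right)\right)^{2} = \left(4 - \left(58 - 2 \left(2 - -5\right)\right)\right)^{2} = \left(4 - \left(58 - 2 \left(2 + 5\right)\right)\right)^{2} = \left(4 + \left(-63 + \left(5 + 2 \cdot 7\right)\right)\right)^{2} = \left(4 + \left(-63 + \left(5 + 14\right)\right)\right)^{2} = \left(4 + \left(-63 + 19\right)\right)^{2} = \left(4 - 44\right)^{2} = \left(-40\right)^{2} = 1600$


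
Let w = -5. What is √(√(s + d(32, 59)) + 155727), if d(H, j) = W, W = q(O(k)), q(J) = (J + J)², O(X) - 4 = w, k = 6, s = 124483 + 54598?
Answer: √(155727 + √179085) ≈ 395.16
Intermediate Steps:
s = 179081
O(X) = -1 (O(X) = 4 - 5 = -1)
q(J) = 4*J² (q(J) = (2*J)² = 4*J²)
W = 4 (W = 4*(-1)² = 4*1 = 4)
d(H, j) = 4
√(√(s + d(32, 59)) + 155727) = √(√(179081 + 4) + 155727) = √(√179085 + 155727) = √(155727 + √179085)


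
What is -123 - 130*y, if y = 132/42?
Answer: -3721/7 ≈ -531.57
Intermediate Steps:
y = 22/7 (y = 132*(1/42) = 22/7 ≈ 3.1429)
-123 - 130*y = -123 - 130*22/7 = -123 - 2860/7 = -3721/7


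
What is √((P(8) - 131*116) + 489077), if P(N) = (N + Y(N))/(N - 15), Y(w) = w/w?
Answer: √23220106/7 ≈ 688.39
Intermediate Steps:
Y(w) = 1
P(N) = (1 + N)/(-15 + N) (P(N) = (N + 1)/(N - 15) = (1 + N)/(-15 + N))
√((P(8) - 131*116) + 489077) = √(((1 + 8)/(-15 + 8) - 131*116) + 489077) = √((9/(-7) - 15196) + 489077) = √((-⅐*9 - 15196) + 489077) = √((-9/7 - 15196) + 489077) = √(-106381/7 + 489077) = √(3317158/7) = √23220106/7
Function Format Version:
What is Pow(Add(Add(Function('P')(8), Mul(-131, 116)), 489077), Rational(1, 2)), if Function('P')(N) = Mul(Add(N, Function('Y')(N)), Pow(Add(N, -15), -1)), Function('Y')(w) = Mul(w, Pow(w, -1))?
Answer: Mul(Rational(1, 7), Pow(23220106, Rational(1, 2))) ≈ 688.39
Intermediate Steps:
Function('Y')(w) = 1
Function('P')(N) = Mul(Pow(Add(-15, N), -1), Add(1, N)) (Function('P')(N) = Mul(Add(N, 1), Pow(Add(N, -15), -1)) = Mul(Add(1, N), Pow(Add(-15, N), -1)) = Mul(Pow(Add(-15, N), -1), Add(1, N)))
Pow(Add(Add(Function('P')(8), Mul(-131, 116)), 489077), Rational(1, 2)) = Pow(Add(Add(Mul(Pow(Add(-15, 8), -1), Add(1, 8)), Mul(-131, 116)), 489077), Rational(1, 2)) = Pow(Add(Add(Mul(Pow(-7, -1), 9), -15196), 489077), Rational(1, 2)) = Pow(Add(Add(Mul(Rational(-1, 7), 9), -15196), 489077), Rational(1, 2)) = Pow(Add(Add(Rational(-9, 7), -15196), 489077), Rational(1, 2)) = Pow(Add(Rational(-106381, 7), 489077), Rational(1, 2)) = Pow(Rational(3317158, 7), Rational(1, 2)) = Mul(Rational(1, 7), Pow(23220106, Rational(1, 2)))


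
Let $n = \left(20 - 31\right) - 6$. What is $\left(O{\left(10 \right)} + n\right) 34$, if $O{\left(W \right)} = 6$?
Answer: $-374$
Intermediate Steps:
$n = -17$ ($n = -11 - 6 = -17$)
$\left(O{\left(10 \right)} + n\right) 34 = \left(6 - 17\right) 34 = \left(-11\right) 34 = -374$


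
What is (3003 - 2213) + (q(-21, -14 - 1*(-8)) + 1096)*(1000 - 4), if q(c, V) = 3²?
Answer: 1101370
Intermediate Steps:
q(c, V) = 9
(3003 - 2213) + (q(-21, -14 - 1*(-8)) + 1096)*(1000 - 4) = (3003 - 2213) + (9 + 1096)*(1000 - 4) = 790 + 1105*996 = 790 + 1100580 = 1101370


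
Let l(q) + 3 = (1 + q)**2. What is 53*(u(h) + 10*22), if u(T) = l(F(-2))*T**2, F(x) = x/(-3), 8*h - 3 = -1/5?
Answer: 20985403/1800 ≈ 11659.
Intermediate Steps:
h = 7/20 (h = 3/8 + (-1/5)/8 = 3/8 + (-1*1/5)/8 = 3/8 + (1/8)*(-1/5) = 3/8 - 1/40 = 7/20 ≈ 0.35000)
F(x) = -x/3 (F(x) = x*(-1/3) = -x/3)
l(q) = -3 + (1 + q)**2
u(T) = -2*T**2/9 (u(T) = (-3 + (1 - 1/3*(-2))**2)*T**2 = (-3 + (1 + 2/3)**2)*T**2 = (-3 + (5/3)**2)*T**2 = (-3 + 25/9)*T**2 = -2*T**2/9)
53*(u(h) + 10*22) = 53*(-2*(7/20)**2/9 + 10*22) = 53*(-2/9*49/400 + 220) = 53*(-49/1800 + 220) = 53*(395951/1800) = 20985403/1800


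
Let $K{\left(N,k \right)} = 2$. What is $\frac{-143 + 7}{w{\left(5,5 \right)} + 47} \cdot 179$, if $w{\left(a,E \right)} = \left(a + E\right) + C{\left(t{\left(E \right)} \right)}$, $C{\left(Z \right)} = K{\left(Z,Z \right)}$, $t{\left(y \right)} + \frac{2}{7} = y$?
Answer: $- \frac{24344}{59} \approx -412.61$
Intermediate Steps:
$t{\left(y \right)} = - \frac{2}{7} + y$
$C{\left(Z \right)} = 2$
$w{\left(a,E \right)} = 2 + E + a$ ($w{\left(a,E \right)} = \left(a + E\right) + 2 = \left(E + a\right) + 2 = 2 + E + a$)
$\frac{-143 + 7}{w{\left(5,5 \right)} + 47} \cdot 179 = \frac{-143 + 7}{\left(2 + 5 + 5\right) + 47} \cdot 179 = - \frac{136}{12 + 47} \cdot 179 = - \frac{136}{59} \cdot 179 = \left(-136\right) \frac{1}{59} \cdot 179 = \left(- \frac{136}{59}\right) 179 = - \frac{24344}{59}$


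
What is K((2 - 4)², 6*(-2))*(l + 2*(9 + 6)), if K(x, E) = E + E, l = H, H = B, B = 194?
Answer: -5376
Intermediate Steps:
H = 194
l = 194
K(x, E) = 2*E
K((2 - 4)², 6*(-2))*(l + 2*(9 + 6)) = (2*(6*(-2)))*(194 + 2*(9 + 6)) = (2*(-12))*(194 + 2*15) = -24*(194 + 30) = -24*224 = -5376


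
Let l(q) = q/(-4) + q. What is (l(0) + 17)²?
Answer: 289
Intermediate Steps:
l(q) = 3*q/4 (l(q) = q*(-¼) + q = -q/4 + q = 3*q/4)
(l(0) + 17)² = ((¾)*0 + 17)² = (0 + 17)² = 17² = 289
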